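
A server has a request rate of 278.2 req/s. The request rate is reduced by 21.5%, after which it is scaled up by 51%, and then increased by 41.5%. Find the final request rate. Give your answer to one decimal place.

466.6 req/s

Each change multiplies by a factor: 0.785 × 1.51 × 1.415 = 1.67727025.
278.2 × 1.67727025 = 466.61658355 ≈ 466.6.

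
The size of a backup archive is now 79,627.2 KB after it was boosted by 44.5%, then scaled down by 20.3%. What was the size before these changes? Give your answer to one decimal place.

69,140.9 KB

Undoing the 20.3% decrease: 79,627.2 ÷ 0.797 ≈ 99908.657465.
Undoing the 44.5% increase: 99908.657465 ÷ 1.445 ≈ 69,140.9 KB.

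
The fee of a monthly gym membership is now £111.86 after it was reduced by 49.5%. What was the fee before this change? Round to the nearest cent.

£221.50

The overall multiplier applied was 0.505.
So the original fee was £111.86 ÷ 0.505 ≈ £221.50.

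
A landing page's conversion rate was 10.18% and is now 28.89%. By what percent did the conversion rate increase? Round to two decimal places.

183.79%

The change is 28.89 − 10.18 = 18.71 percentage points.
Relative to the original 10.18%, that is 18.71 ÷ 10.18 ≈ 183.79%.
So the conversion rate rose by 183.79%.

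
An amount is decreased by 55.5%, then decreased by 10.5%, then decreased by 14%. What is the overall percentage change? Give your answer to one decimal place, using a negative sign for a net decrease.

-65.7%

A 55.5% decrease multiplies by 0.445.
Then a 10.5% decrease: 0.445 × 0.895 = 0.398275.
Then a 14% decrease: 0.398275 × 0.86 = 0.3425165.
Overall factor 0.3425165, i.e. -65.7%.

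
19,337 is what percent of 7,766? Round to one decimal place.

249.0%

19,337 ÷ 7,766 ≈ 249.0%.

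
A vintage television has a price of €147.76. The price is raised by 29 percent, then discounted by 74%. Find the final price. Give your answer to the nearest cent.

After the 29% increase: €147.76 × 1.29 = €190.6104.
After the 74% decrease: €190.6104 × 0.26 = €49.558704 ≈ €49.56.

€49.56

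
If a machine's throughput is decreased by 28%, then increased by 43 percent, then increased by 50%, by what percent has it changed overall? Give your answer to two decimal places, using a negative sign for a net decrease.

54.44%

A 28% decrease multiplies by 0.72.
Then a 43% increase: 0.72 × 1.43 = 1.0296.
Then a 50% increase: 1.0296 × 1.5 = 1.5444.
Overall factor 1.5444, i.e. 54.44%.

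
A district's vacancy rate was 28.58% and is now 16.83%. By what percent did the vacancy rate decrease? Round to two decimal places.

41.11%

The change is 16.83 − 28.58 = -11.75 percentage points.
Relative to the original 28.58%, that is -11.75 ÷ 28.58 ≈ -41.11%.
So the vacancy rate fell by 41.11%.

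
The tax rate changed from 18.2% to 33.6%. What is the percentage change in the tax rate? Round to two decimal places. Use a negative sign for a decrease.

84.62%

The change is 33.6 − 18.2 = 15.4 percentage points.
Relative to the original 18.2%, that is 15.4 ÷ 18.2 ≈ 84.62%.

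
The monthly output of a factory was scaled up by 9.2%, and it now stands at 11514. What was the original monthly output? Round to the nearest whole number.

The overall multiplier applied was 1.092.
So the original monthly output was 11514 ÷ 1.092 ≈ 10544.

10544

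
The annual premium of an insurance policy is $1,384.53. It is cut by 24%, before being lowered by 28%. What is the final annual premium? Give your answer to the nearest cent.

24% decrease: $1,384.53 × 0.76 = $1052.2428.
After the 28% decrease: $1052.2428 × 0.72 = $757.614816 ≈ $757.61.

$757.61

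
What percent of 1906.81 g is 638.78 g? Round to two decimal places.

638.78 g ÷ 1906.81 g ≈ 33.50%.

33.50%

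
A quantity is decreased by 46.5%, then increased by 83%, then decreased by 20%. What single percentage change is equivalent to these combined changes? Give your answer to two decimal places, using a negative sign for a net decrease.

A 46.5% decrease multiplies by 0.535.
Then an 83% increase: 0.535 × 1.83 = 0.97905.
Then a 20% decrease: 0.97905 × 0.8 = 0.78324.
Overall factor 0.78324, i.e. -21.68%.

-21.68%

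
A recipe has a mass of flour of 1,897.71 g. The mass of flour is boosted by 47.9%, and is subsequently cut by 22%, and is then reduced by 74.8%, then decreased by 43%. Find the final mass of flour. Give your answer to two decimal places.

47.9% increase: 1,897.71 × 1.479 = 2806.71309.
22% decrease: 2806.71309 × 0.78 = 2189.2362102.
Apply the 74.8% decrease: 2189.2362102 × 0.252 = 551.6875249704.
43% decrease: 551.6875249704 × 0.57 = 314.461889233128 ≈ 314.46.

314.46 g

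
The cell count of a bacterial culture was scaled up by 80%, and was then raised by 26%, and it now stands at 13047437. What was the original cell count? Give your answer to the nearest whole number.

The overall multiplier applied was 1.8 × 1.26 = 2.268.
So the original cell count was 13047437 ÷ 2.268 ≈ 5752838.

5752838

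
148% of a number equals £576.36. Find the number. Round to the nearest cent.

£576.36 ÷ 1.48 ≈ £389.43.

£389.43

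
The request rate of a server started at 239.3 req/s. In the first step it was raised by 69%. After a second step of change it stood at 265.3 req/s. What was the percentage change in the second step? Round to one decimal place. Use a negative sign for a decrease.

-34.4%

After the first step: 239.3 × 1.69 = 404.417.
Second-step multiplier: 265.3 ÷ 404.417 ≈ 0.65601.
That is a change of -34.4%.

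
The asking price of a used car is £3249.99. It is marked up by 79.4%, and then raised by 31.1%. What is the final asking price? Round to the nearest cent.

£7643.76

Each change multiplies by a factor: 1.794 × 1.311 = 2.351934.
£3249.99 × 2.351934 = £7643.76198066 ≈ £7643.76.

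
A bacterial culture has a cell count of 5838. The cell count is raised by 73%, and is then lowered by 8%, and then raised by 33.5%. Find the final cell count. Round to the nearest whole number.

12405

Each change multiplies by a factor: 1.73 × 0.92 × 1.335 = 2.124786.
5838 × 2.124786 = 12404.500668 ≈ 12405.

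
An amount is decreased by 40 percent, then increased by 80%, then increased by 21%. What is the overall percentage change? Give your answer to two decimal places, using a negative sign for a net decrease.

The combined multiplier is 0.6 × 1.8 × 1.21 = 1.3068.
That corresponds to an increase of 30.68%.

30.68%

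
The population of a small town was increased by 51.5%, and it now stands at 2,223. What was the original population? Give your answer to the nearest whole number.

The overall multiplier applied was 1.515.
So the original population was 2,223 ÷ 1.515 ≈ 1,467.

1,467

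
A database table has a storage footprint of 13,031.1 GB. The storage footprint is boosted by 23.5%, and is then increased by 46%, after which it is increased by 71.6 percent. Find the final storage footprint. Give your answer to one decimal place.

Each change multiplies by a factor: 1.235 × 1.46 × 1.716 = 3.0941196.
13,031.1 × 3.0941196 = 40319.78191956 ≈ 40,319.8.

40,319.8 GB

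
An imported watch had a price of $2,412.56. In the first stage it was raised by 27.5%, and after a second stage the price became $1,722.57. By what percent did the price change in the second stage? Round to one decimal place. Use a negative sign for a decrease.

-44.0%

After the first stage: $2,412.56 × 1.275 = $3076.014.
Second-stage multiplier: $1,722.57 ÷ $3076.014 ≈ 0.56.
That is a change of -44.0%.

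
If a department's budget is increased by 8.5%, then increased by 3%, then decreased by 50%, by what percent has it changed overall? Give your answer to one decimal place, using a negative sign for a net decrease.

The combined multiplier is 1.085 × 1.03 × 0.5 = 0.558775.
That corresponds to a decrease of 44.1%.

-44.1%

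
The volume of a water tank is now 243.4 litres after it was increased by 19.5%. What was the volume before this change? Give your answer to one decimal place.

The overall multiplier applied was 1.195.
So the original volume was 243.4 ÷ 1.195 ≈ 203.7 litres.

203.7 litres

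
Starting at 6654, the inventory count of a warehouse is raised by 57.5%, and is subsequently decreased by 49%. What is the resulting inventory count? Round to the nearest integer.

Each change multiplies by a factor: 1.575 × 0.51 = 0.80325.
6654 × 0.80325 = 5344.8255 ≈ 5345.

5345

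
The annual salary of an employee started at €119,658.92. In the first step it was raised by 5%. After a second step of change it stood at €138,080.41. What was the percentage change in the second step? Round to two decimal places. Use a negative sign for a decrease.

9.90%

After the first step: €119,658.92 × 1.05 = €125641.866.
Second-step multiplier: €138,080.41 ÷ €125641.866 ≈ 1.099.
That is a change of 9.90%.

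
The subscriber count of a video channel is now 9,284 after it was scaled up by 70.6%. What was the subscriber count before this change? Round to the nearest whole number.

The overall multiplier applied was 1.706.
So the original subscriber count was 9,284 ÷ 1.706 ≈ 5,442.

5,442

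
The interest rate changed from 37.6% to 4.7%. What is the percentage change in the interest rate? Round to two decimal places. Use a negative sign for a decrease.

The change is 4.7 − 37.6 = -32.9 percentage points.
Relative to the original 37.6%, that is -32.9 ÷ 37.6 = -87.50%.

-87.50%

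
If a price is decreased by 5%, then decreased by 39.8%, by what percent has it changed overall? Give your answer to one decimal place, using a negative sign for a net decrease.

A 5% decrease multiplies by 0.95.
Then a 39.8% decrease: 0.95 × 0.602 = 0.5719.
Overall factor 0.5719, i.e. -42.8%.

-42.8%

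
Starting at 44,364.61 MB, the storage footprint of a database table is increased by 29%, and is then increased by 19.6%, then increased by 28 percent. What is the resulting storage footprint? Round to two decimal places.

87,612.79 MB

Each change multiplies by a factor: 1.29 × 1.196 × 1.28 = 1.9748352.
44,364.61 × 1.9748352 = 87612.793462272 ≈ 87,612.79.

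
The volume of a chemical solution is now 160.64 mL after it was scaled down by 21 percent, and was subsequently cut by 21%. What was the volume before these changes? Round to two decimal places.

Undoing the 21% decrease: 160.64 ÷ 0.79 ≈ 203.341772.
Undoing the 21% decrease: 203.341772 ÷ 0.79 ≈ 257.39 mL.

257.39 mL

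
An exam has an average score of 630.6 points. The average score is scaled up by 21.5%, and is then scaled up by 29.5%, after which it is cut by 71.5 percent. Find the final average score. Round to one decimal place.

282.8 points

Apply the 21.5% increase: 630.6 × 1.215 = 766.179.
29.5% increase: 766.179 × 1.295 = 992.201805.
71.5% decrease: 992.201805 × 0.285 = 282.777514425 ≈ 282.8.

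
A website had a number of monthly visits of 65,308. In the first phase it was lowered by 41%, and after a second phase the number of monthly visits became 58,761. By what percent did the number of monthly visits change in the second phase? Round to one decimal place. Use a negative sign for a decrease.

52.5%

After the first phase: 65,308 × 0.59 = 38531.72.
Second-phase multiplier: 58,761 ÷ 38531.72 ≈ 1.525.
That is a change of 52.5%.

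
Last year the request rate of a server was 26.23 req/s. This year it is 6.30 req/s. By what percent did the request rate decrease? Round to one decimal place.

Change: 6.30 − 26.23 = -19.93.
Relative to the original: -19.93 ÷ 26.23 ≈ -76.0%.
So the request rate decreased by 76.0%.

76.0%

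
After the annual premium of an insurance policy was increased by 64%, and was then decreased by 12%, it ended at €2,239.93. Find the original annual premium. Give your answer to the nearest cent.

€1,552.06

Undoing the 12% decrease: €2,239.93 ÷ 0.88 = €2545.375.
Undoing the 64% increase: €2545.375 ÷ 1.64 ≈ €1,552.06.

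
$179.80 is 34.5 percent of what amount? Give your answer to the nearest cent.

$179.80 ÷ 0.345 ≈ $521.16.

$521.16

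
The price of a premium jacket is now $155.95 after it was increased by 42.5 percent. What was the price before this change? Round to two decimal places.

The overall multiplier applied was 1.425.
So the original price was $155.95 ÷ 1.425 ≈ $109.44.

$109.44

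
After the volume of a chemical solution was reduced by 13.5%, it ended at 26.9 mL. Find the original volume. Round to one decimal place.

The overall multiplier applied was 0.865.
So the original volume was 26.9 ÷ 0.865 ≈ 31.1 mL.

31.1 mL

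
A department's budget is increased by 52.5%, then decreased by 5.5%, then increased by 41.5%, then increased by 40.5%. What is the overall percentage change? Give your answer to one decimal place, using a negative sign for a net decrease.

186.5%

A 52.5% increase multiplies by 1.525.
Then a 5.5% decrease: 1.525 × 0.945 = 1.441125.
Then a 41.5% increase: 1.441125 × 1.415 = 2.039191875.
Then a 40.5% increase: 2.039191875 × 1.405 = 2.865064584375.
Overall factor 2.865064584375, i.e. 186.5%.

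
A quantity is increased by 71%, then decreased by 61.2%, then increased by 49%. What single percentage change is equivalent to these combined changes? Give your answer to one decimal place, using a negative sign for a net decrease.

A 71% increase multiplies by 1.71.
Then a 61.2% decrease: 1.71 × 0.388 = 0.66348.
Then a 49% increase: 0.66348 × 1.49 = 0.9885852.
Overall factor 0.9885852, i.e. -1.1%.

-1.1%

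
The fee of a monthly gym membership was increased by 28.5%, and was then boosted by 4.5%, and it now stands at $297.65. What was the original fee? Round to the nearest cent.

Undoing the 4.5% increase: $297.65 ÷ 1.045 ≈ $284.832536.
Undoing the 28.5% increase: $284.832536 ÷ 1.285 ≈ $221.66.

$221.66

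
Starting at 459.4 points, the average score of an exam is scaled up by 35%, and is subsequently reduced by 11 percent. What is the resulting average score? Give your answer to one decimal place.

552.0 points

35% increase: 459.4 × 1.35 = 620.19.
After the 11% decrease: 620.19 × 0.89 = 551.9691 ≈ 552.0.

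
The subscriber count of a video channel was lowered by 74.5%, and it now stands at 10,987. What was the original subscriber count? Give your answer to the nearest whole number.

The overall multiplier applied was 0.255.
So the original subscriber count was 10,987 ÷ 0.255 ≈ 43,086.

43,086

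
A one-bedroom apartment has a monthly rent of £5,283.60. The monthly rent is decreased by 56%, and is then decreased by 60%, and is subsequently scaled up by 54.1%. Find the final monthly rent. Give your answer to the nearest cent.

Each change multiplies by a factor: 0.44 × 0.4 × 1.541 = 0.271216.
£5,283.60 × 0.271216 = £1432.9968576 ≈ £1,433.00.

£1,433.00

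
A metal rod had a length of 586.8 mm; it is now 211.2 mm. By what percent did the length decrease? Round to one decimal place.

Change: 211.2 − 586.8 = -375.6.
Relative to the original: -375.6 ÷ 586.8 ≈ -64.0%.
So the length decreased by 64.0%.

64.0%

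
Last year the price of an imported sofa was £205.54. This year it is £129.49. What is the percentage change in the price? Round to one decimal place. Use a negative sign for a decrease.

-37.0%

Change: £129.49 − £205.54 = -£76.05.
Relative to the original: -£76.05 ÷ £205.54 ≈ -37.0%.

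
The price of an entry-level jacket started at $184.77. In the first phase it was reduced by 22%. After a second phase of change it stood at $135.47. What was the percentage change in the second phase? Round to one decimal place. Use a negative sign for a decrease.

After the first phase: $184.77 × 0.78 = $144.1206.
Second-phase multiplier: $135.47 ÷ $144.1206 ≈ 0.93998.
That is a change of -6.0%.

-6.0%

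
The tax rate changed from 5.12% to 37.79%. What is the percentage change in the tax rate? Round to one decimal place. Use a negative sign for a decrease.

638.1%

The change is 37.79 − 5.12 = 32.67 percentage points.
Relative to the original 5.12%, that is 32.67 ÷ 5.12 ≈ 638.1%.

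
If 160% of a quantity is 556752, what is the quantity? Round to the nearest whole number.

556752 ÷ 1.6 = 347970.

347970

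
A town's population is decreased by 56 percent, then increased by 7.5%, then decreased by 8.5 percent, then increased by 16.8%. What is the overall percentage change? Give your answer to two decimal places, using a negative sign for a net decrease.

The combined multiplier is 0.44 × 1.075 × 0.915 × 1.168 = 0.50550456.
That corresponds to a decrease of 49.45%.

-49.45%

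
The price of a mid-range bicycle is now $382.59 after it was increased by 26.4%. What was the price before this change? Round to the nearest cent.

The overall multiplier applied was 1.264.
So the original price was $382.59 ÷ 1.264 ≈ $302.68.

$302.68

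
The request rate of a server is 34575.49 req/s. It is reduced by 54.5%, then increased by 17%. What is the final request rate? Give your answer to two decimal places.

18406.26 req/s

Each change multiplies by a factor: 0.455 × 1.17 = 0.53235.
34575.49 × 0.53235 = 18406.2621015 ≈ 18406.26.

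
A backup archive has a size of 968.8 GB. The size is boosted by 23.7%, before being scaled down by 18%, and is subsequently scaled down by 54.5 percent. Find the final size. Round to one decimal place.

Apply the 23.7% increase: 968.8 × 1.237 = 1198.4056.
Apply the 18% decrease: 1198.4056 × 0.82 = 982.692592.
54.5% decrease: 982.692592 × 0.455 = 447.12512936 ≈ 447.1.

447.1 GB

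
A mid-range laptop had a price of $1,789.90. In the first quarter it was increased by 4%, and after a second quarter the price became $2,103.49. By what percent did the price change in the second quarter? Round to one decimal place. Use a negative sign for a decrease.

13.0%

After the first quarter: $1,789.90 × 1.04 = $1861.496.
Second-quarter multiplier: $2,103.49 ÷ $1861.496 ≈ 1.13.
That is a change of 13.0%.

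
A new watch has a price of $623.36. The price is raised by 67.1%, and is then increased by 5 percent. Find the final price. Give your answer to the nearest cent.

After the 67.1% increase: $623.36 × 1.671 = $1041.63456.
5% increase: $1041.63456 × 1.05 = $1093.716288 ≈ $1093.72.

$1093.72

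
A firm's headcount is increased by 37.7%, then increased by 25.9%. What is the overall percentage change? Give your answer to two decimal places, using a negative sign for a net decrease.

73.36%

The combined multiplier is 1.377 × 1.259 = 1.733643.
That corresponds to an increase of 73.36%.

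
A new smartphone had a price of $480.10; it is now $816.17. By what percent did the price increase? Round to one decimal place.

Change: $816.17 − $480.10 = $336.07.
Relative to the original: $336.07 ÷ $480.10 = 70.0%.
So the price increased by 70.0%.

70.0%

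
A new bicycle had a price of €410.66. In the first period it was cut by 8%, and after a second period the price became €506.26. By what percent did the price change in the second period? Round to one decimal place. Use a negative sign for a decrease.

34.0%

After the first period: €410.66 × 0.92 = €377.8072.
Second-period multiplier: €506.26 ÷ €377.8072 ≈ 1.34.
That is a change of 34.0%.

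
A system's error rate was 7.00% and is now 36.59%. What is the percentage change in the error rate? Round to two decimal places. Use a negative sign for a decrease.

422.71%

The change is 36.59 − 7.00 = 29.59 percentage points.
Relative to the original 7.00%, that is 29.59 ÷ 7.00 ≈ 422.71%.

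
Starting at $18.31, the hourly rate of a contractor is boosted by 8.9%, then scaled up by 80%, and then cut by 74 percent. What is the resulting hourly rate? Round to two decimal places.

$9.33

After the 8.9% increase: $18.31 × 1.089 = $19.93959.
After the 80% increase: $19.93959 × 1.8 = $35.891262.
74% decrease: $35.891262 × 0.26 = $9.33172812 ≈ $9.33.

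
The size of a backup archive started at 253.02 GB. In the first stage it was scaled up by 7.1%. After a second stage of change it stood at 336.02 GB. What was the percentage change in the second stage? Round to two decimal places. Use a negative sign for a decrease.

24.00%

After the first stage: 253.02 × 1.071 = 270.98442.
Second-stage multiplier: 336.02 ÷ 270.98442 ≈ 1.239997.
That is a change of 24.00%.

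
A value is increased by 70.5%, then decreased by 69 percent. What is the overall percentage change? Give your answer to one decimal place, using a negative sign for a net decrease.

A 70.5% increase multiplies by 1.705.
Then a 69% decrease: 1.705 × 0.31 = 0.52855.
Overall factor 0.52855, i.e. -47.1%.

-47.1%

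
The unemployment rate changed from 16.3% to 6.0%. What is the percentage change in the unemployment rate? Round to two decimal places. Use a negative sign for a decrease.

-63.19%

The change is 6.0 − 16.3 = -10.3 percentage points.
Relative to the original 16.3%, that is -10.3 ÷ 16.3 ≈ -63.19%.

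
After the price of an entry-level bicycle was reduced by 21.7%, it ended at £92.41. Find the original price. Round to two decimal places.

The overall multiplier applied was 0.783.
So the original price was £92.41 ÷ 0.783 ≈ £118.02.

£118.02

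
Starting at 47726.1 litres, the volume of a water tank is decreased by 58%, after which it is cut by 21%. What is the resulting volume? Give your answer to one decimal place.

15835.5 litres

Each change multiplies by a factor: 0.42 × 0.79 = 0.3318.
47726.1 × 0.3318 = 15835.51998 ≈ 15835.5.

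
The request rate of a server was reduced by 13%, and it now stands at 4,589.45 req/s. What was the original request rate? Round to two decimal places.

5,275.23 req/s

The overall multiplier applied was 0.87.
So the original request rate was 4,589.45 ÷ 0.87 ≈ 5,275.23 req/s.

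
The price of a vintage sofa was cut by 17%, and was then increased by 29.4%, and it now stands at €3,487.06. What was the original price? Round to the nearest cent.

Undoing the 29.4% increase: €3,487.06 ÷ 1.294 ≈ €2694.791345.
Undoing the 17% decrease: €2694.791345 ÷ 0.83 ≈ €3,246.74.

€3,246.74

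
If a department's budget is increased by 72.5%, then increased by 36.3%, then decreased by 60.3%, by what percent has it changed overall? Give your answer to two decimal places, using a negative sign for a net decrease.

-6.66%

The combined multiplier is 1.725 × 1.363 × 0.397 = 0.933416475.
That corresponds to a decrease of 6.66%.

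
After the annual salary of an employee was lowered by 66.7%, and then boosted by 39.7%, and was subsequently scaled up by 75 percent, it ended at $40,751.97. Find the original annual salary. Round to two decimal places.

Undoing the 75% increase: $40,751.97 ÷ 1.75 = $23286.84.
Undoing the 39.7% increase: $23286.84 ÷ 1.397 ≈ $16669.176807.
Undoing the 66.7% decrease: $16669.176807 ÷ 0.333 ≈ $50,057.59.

$50,057.59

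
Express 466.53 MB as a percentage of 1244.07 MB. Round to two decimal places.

37.50%

466.53 MB ÷ 1244.07 MB ≈ 37.50%.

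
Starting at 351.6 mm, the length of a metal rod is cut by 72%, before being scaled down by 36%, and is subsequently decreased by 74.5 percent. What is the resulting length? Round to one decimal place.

Each change multiplies by a factor: 0.28 × 0.64 × 0.255 = 0.045696.
351.6 × 0.045696 = 16.0667136 ≈ 16.1.

16.1 mm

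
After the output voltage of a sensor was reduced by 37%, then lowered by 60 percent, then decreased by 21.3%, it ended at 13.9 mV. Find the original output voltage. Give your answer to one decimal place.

70.1 mV

The overall multiplier applied was 0.63 × 0.4 × 0.787 = 0.198324.
So the original output voltage was 13.9 ÷ 0.198324 ≈ 70.1 mV.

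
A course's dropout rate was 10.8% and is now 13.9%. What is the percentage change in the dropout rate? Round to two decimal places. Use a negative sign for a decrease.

The change is 13.9 − 10.8 = 3.1 percentage points.
Relative to the original 10.8%, that is 3.1 ÷ 10.8 ≈ 28.70%.

28.70%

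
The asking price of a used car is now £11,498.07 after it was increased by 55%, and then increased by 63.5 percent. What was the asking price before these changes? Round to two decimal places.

Undoing the 63.5% increase: £11,498.07 ÷ 1.635 ≈ £7032.458716.
Undoing the 55% increase: £7032.458716 ÷ 1.55 ≈ £4,537.07.

£4,537.07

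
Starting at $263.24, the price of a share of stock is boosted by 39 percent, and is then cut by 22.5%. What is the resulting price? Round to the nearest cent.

$283.58

Each change multiplies by a factor: 1.39 × 0.775 = 1.07725.
$263.24 × 1.07725 = $283.57529 ≈ $283.58.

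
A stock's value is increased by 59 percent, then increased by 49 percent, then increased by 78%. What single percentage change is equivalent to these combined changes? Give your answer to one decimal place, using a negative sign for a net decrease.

The combined multiplier is 1.59 × 1.49 × 1.78 = 4.216998.
That corresponds to an increase of 321.7%.

321.7%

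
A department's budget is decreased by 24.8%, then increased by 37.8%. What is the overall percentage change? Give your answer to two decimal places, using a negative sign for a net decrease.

The combined multiplier is 0.752 × 1.378 = 1.036256.
That corresponds to an increase of 3.63%.

3.63%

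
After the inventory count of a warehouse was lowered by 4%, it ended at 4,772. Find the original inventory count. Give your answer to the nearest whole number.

4,971

The overall multiplier applied was 0.96.
So the original inventory count was 4,772 ÷ 0.96 ≈ 4,971.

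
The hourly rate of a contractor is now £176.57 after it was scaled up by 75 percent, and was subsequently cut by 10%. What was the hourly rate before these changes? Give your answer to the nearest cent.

£112.11

The overall multiplier applied was 1.75 × 0.9 = 1.575.
So the original hourly rate was £176.57 ÷ 1.575 ≈ £112.11.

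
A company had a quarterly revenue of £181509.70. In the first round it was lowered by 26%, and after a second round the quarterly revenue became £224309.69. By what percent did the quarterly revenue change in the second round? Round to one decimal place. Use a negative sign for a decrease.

67.0%

After the first round: £181509.70 × 0.74 = £134317.178.
Second-round multiplier: £224309.69 ÷ £134317.178 ≈ 1.67.
That is a change of 67.0%.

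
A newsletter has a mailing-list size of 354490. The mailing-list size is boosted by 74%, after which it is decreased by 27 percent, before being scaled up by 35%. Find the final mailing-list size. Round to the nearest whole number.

607869

Each change multiplies by a factor: 1.74 × 0.73 × 1.35 = 1.71477.
354490 × 1.71477 = 607868.8173 ≈ 607869.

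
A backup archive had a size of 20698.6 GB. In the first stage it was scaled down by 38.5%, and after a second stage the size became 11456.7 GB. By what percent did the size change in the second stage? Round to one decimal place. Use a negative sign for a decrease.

-10.0%

After the first stage: 20698.6 × 0.615 = 12729.639.
Second-stage multiplier: 11456.7 ÷ 12729.639 ≈ 0.9.
That is a change of -10.0%.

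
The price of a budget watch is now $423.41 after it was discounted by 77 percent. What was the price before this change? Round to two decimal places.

$1,840.91

The overall multiplier applied was 0.23.
So the original price was $423.41 ÷ 0.23 ≈ $1,840.91.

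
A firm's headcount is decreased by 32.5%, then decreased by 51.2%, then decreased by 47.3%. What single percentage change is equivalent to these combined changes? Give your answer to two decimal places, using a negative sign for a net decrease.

-82.64%

The combined multiplier is 0.675 × 0.488 × 0.527 = 0.1735938.
That corresponds to a decrease of 82.64%.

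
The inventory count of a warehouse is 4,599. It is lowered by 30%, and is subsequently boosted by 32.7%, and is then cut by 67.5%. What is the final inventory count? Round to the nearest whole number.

Each change multiplies by a factor: 0.7 × 1.327 × 0.325 = 0.3018925.
4,599 × 0.3018925 = 1388.4036075 ≈ 1,388.

1,388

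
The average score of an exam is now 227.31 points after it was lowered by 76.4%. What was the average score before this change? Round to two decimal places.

The overall multiplier applied was 0.236.
So the original average score was 227.31 ÷ 0.236 ≈ 963.18 points.

963.18 points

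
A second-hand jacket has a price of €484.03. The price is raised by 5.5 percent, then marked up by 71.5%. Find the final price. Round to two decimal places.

Each change multiplies by a factor: 1.055 × 1.715 = 1.809325.
€484.03 × 1.809325 = €875.76757975 ≈ €875.77.

€875.77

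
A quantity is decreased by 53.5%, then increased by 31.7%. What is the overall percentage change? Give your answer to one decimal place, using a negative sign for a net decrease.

The combined multiplier is 0.465 × 1.317 = 0.612405.
That corresponds to a decrease of 38.8%.

-38.8%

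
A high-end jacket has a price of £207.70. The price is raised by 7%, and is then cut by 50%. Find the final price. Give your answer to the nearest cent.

Each change multiplies by a factor: 1.07 × 0.5 = 0.535.
£207.70 × 0.535 = £111.1195 ≈ £111.12.

£111.12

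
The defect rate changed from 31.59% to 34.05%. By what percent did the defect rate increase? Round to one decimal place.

7.8%

The change is 34.05 − 31.59 = 2.46 percentage points.
Relative to the original 31.59%, that is 2.46 ÷ 31.59 ≈ 7.8%.
So the defect rate rose by 7.8%.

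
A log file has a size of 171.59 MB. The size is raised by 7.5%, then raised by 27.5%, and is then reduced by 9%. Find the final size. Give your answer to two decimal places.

214.02 MB

Each change multiplies by a factor: 1.075 × 1.275 × 0.91 = 1.24726875.
171.59 × 1.24726875 = 214.0188448125 ≈ 214.02.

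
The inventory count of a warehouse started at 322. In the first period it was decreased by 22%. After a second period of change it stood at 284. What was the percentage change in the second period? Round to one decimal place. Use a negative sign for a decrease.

13.1%

After the first period: 322 × 0.78 = 251.16.
Second-period multiplier: 284 ÷ 251.16 ≈ 1.13075.
That is a change of 13.1%.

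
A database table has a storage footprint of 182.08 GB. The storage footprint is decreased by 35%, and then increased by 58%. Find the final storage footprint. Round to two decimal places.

Each change multiplies by a factor: 0.65 × 1.58 = 1.027.
182.08 × 1.027 = 186.99616 ≈ 187.00.

187.00 GB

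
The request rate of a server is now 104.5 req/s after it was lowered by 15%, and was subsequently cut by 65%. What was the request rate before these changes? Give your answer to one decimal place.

The overall multiplier applied was 0.85 × 0.35 = 0.2975.
So the original request rate was 104.5 ÷ 0.2975 ≈ 351.3 req/s.

351.3 req/s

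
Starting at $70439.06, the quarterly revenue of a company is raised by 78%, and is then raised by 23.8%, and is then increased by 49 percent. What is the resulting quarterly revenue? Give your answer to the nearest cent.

After the 78% increase: $70439.06 × 1.78 = $125381.5268.
After the 23.8% increase: $125381.5268 × 1.238 = $155222.3301784.
Apply the 49% increase: $155222.3301784 × 1.49 = $231281.271965816 ≈ $231281.27.

$231281.27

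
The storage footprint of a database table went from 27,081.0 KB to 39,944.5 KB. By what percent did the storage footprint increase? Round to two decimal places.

47.50%

Change: 39,944.5 − 27,081.0 = 12,863.5.
Relative to the original: 12,863.5 ÷ 27,081.0 ≈ 47.50%.
So the storage footprint increased by 47.50%.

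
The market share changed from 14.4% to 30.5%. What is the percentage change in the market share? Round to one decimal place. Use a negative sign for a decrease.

111.8%

The change is 30.5 − 14.4 = 16.1 percentage points.
Relative to the original 14.4%, that is 16.1 ÷ 14.4 ≈ 111.8%.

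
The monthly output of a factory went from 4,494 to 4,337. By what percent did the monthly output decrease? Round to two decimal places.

Change: 4,337 − 4,494 = -157.
Relative to the original: -157 ÷ 4,494 ≈ -3.49%.
So the monthly output decreased by 3.49%.

3.49%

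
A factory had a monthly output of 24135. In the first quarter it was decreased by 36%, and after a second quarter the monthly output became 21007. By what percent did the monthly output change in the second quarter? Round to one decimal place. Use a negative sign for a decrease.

36.0%

After the first quarter: 24135 × 0.64 = 15446.4.
Second-quarter multiplier: 21007 ÷ 15446.4 ≈ 1.35999.
That is a change of 36.0%.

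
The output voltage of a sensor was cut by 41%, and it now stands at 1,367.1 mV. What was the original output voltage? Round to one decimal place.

2,317.1 mV

The overall multiplier applied was 0.59.
So the original output voltage was 1,367.1 ÷ 0.59 ≈ 2,317.1 mV.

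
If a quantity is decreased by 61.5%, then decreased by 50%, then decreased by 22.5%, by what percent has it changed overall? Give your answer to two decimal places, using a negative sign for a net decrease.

A 61.5% decrease multiplies by 0.385.
Then a 50% decrease: 0.385 × 0.5 = 0.1925.
Then a 22.5% decrease: 0.1925 × 0.775 = 0.1491875.
Overall factor 0.1491875, i.e. -85.08%.

-85.08%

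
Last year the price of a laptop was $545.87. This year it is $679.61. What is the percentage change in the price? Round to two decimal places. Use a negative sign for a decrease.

Change: $679.61 − $545.87 = $133.74.
Relative to the original: $133.74 ÷ $545.87 ≈ 24.50%.

24.50%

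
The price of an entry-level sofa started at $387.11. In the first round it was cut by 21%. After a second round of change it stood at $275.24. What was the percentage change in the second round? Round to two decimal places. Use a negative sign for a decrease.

-10.00%

After the first round: $387.11 × 0.79 = $305.8169.
Second-round multiplier: $275.24 ÷ $305.8169 ≈ 0.900016.
That is a change of -10.00%.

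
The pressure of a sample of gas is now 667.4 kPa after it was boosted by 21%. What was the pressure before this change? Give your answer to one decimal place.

551.6 kPa

The overall multiplier applied was 1.21.
So the original pressure was 667.4 ÷ 1.21 ≈ 551.6 kPa.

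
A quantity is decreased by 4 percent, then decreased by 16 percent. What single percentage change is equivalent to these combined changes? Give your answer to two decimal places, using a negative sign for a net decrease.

A 4% decrease multiplies by 0.96.
Then a 16% decrease: 0.96 × 0.84 = 0.8064.
Overall factor 0.8064, i.e. -19.36%.

-19.36%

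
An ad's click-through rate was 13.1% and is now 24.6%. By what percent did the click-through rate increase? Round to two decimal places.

87.79%

The change is 24.6 − 13.1 = 11.5 percentage points.
Relative to the original 13.1%, that is 11.5 ÷ 13.1 ≈ 87.79%.
So the click-through rate rose by 87.79%.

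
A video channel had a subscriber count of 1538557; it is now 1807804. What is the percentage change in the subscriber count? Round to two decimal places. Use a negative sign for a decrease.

Change: 1807804 − 1538557 = 269247.
Relative to the original: 269247 ÷ 1538557 ≈ 17.50%.

17.50%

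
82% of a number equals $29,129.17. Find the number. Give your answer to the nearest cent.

$29,129.17 ÷ 0.82 ≈ $35,523.38.

$35,523.38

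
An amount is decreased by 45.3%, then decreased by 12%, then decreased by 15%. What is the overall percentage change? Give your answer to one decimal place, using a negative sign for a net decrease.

A 45.3% decrease multiplies by 0.547.
Then a 12% decrease: 0.547 × 0.88 = 0.48136.
Then a 15% decrease: 0.48136 × 0.85 = 0.409156.
Overall factor 0.409156, i.e. -59.1%.

-59.1%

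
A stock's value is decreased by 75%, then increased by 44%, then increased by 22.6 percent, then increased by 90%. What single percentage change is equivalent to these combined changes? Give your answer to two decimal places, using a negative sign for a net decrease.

-16.14%

The combined multiplier is 0.25 × 1.44 × 1.226 × 1.9 = 0.838584.
That corresponds to a decrease of 16.14%.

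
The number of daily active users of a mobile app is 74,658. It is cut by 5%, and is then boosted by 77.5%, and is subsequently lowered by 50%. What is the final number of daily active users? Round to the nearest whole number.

62,946

After the 5% decrease: 74,658 × 0.95 = 70925.1.
77.5% increase: 70925.1 × 1.775 = 125892.0525.
50% decrease: 125892.0525 × 0.5 = 62946.02625 ≈ 62,946.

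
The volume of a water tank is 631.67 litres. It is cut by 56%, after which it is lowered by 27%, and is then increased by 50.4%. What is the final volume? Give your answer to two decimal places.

305.15 litres

Each change multiplies by a factor: 0.44 × 0.73 × 1.504 = 0.4830848.
631.67 × 0.4830848 = 305.150175616 ≈ 305.15.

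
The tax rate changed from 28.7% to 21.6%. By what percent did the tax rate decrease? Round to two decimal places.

24.74%

The change is 21.6 − 28.7 = -7.1 percentage points.
Relative to the original 28.7%, that is -7.1 ÷ 28.7 ≈ -24.74%.
So the tax rate fell by 24.74%.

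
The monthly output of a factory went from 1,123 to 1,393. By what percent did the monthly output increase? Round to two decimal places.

Change: 1,393 − 1,123 = 270.
Relative to the original: 270 ÷ 1,123 ≈ 24.04%.
So the monthly output increased by 24.04%.

24.04%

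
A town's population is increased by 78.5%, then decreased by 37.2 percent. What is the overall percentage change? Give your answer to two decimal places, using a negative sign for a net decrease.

12.10%

A 78.5% increase multiplies by 1.785.
Then a 37.2% decrease: 1.785 × 0.628 = 1.12098.
Overall factor 1.12098, i.e. 12.10%.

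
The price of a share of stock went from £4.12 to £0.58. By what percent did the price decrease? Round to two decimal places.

Change: £0.58 − £4.12 = -£3.54.
Relative to the original: -£3.54 ÷ £4.12 ≈ -85.92%.
So the price decreased by 85.92%.

85.92%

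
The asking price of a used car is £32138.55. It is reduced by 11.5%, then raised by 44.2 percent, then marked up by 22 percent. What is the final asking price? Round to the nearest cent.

£50037.39

Each change multiplies by a factor: 0.885 × 1.442 × 1.22 = 1.5569274.
£32138.55 × 1.5569274 = £50037.38909127 ≈ £50037.39.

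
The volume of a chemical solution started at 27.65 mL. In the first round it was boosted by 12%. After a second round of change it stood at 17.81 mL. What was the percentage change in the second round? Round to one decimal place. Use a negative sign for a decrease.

After the first round: 27.65 × 1.12 = 30.968.
Second-round multiplier: 17.81 ÷ 30.968 ≈ 0.57511.
That is a change of -42.5%.

-42.5%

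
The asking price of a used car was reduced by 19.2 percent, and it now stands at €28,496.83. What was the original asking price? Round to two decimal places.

€35,268.35

The overall multiplier applied was 0.808.
So the original asking price was €28,496.83 ÷ 0.808 ≈ €35,268.35.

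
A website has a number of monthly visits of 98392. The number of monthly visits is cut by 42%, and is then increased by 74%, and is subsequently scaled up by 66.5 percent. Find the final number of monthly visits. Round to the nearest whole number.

165330

42% decrease: 98392 × 0.58 = 57067.36.
Apply the 74% increase: 57067.36 × 1.74 = 99297.2064.
After the 66.5% increase: 99297.2064 × 1.665 = 165329.848656 ≈ 165330.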